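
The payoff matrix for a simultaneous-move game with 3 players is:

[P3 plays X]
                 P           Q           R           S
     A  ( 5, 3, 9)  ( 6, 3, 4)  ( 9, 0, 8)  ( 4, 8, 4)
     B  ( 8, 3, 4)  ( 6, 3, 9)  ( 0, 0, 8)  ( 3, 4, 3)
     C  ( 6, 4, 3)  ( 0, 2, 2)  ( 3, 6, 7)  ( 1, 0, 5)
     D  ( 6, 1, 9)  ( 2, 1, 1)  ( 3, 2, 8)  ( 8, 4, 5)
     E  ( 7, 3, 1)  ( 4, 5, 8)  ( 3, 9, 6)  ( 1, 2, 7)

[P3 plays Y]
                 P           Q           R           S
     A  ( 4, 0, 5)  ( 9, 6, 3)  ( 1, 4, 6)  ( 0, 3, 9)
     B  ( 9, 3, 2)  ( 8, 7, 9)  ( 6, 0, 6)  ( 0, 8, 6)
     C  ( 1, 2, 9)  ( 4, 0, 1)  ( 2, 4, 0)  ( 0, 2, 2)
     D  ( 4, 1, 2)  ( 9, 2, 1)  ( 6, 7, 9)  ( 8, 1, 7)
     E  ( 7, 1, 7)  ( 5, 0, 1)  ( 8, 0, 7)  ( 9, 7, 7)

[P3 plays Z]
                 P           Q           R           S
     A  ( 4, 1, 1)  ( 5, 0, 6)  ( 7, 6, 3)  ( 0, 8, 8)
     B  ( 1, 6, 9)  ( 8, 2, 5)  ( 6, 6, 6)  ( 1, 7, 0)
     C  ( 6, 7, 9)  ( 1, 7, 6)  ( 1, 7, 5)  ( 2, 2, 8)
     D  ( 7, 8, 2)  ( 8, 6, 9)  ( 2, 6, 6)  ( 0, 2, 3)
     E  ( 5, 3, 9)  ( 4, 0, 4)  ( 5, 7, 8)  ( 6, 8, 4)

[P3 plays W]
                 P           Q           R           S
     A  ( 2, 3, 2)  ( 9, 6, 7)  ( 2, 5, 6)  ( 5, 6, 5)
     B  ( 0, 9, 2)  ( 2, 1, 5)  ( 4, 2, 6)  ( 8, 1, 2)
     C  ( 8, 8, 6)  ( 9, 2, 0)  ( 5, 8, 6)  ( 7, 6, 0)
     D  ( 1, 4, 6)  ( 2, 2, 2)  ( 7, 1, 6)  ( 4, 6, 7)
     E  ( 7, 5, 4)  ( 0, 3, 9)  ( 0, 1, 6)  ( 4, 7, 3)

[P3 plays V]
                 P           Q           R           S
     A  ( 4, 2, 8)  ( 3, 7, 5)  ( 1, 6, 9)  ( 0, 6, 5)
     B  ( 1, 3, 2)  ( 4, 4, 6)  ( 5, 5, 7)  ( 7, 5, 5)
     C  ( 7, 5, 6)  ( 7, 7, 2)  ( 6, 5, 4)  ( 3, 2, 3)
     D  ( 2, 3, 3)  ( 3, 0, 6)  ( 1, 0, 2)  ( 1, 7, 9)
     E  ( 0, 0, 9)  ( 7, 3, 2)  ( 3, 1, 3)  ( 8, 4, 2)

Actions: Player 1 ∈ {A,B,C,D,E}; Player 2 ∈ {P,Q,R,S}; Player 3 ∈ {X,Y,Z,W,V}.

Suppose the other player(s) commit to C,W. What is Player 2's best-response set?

u_2(P vs C,W) = 8
u_2(Q vs C,W) = 2
u_2(R vs C,W) = 8
u_2(S vs C,W) = 6
max payoff 8 at {P,R}

argmax u_2 = {P,R}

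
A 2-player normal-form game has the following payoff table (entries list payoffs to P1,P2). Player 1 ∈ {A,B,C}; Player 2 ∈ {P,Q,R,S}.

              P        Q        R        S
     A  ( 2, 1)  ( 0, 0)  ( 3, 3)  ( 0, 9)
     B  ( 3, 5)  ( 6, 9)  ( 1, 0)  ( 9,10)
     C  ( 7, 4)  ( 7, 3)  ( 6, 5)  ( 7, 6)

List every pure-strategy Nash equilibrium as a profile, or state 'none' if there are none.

NE set: (B,S)

(A,P): not NE [P1→C gives 7>2; P2→S gives 9>1]
(A,Q): not NE [P1→C gives 7>0; P2→S gives 9>0]
(A,R): not NE [P1→C gives 6>3; P2→S gives 9>3]
(A,S): not NE [P1→B gives 9>0]
(B,P): not NE [P1→C gives 7>3; P2→S gives 10>5]
(B,Q): not NE [P1→C gives 7>6; P2→S gives 10>9]
(B,R): not NE [P1→C gives 6>1; P2→S gives 10>0]
(B,S): NE
(C,P): not NE [P2→S gives 6>4]
(C,Q): not NE [P2→S gives 6>3]
(C,R): not NE [P2→S gives 6>5]
(C,S): not NE [P1→B gives 9>7]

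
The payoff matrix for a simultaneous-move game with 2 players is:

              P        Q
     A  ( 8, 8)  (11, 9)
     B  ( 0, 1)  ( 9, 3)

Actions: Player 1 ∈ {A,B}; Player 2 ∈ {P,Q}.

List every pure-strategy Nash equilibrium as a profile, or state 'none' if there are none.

(A,P): not NE [P2→Q gives 9>8]
(A,Q): NE
(B,P): not NE [P1→A gives 8>0; P2→Q gives 3>1]
(B,Q): not NE [P1→A gives 11>9]

NE set: (A,Q)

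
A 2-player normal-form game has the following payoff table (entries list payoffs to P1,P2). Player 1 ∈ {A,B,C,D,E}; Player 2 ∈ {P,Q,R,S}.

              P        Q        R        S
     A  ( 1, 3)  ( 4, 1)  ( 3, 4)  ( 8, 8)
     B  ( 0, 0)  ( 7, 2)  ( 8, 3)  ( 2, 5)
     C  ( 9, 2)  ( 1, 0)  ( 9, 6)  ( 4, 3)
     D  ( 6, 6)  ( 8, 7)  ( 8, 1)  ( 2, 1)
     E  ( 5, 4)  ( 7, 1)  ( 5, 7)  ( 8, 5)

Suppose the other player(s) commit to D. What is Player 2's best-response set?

P2 best: {Q}

u_2(P vs D) = 6
u_2(Q vs D) = 7
u_2(R vs D) = 1
u_2(S vs D) = 1
max payoff 7 at {Q}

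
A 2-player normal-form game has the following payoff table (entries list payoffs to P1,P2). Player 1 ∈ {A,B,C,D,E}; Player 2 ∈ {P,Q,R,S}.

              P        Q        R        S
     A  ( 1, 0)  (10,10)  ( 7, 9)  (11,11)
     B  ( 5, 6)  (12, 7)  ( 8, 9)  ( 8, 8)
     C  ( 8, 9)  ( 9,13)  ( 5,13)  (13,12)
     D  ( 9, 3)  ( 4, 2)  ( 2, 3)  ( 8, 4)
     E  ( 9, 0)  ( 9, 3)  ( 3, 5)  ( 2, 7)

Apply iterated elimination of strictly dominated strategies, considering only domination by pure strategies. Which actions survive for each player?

P2 drop P (S beats it: A:11>0 B:8>6 C:12>9 D:4>3 E:7>0)
P1 drop D (A beats it: Q:10>4 R:7>2 S:11>8)
P1 drop E (A beats it: Q:10>9 R:7>3 S:11>2)
P1→{A,B,C} P2→{Q,R,S}

Survivors P1:{A,B,C} P2:{Q,R,S}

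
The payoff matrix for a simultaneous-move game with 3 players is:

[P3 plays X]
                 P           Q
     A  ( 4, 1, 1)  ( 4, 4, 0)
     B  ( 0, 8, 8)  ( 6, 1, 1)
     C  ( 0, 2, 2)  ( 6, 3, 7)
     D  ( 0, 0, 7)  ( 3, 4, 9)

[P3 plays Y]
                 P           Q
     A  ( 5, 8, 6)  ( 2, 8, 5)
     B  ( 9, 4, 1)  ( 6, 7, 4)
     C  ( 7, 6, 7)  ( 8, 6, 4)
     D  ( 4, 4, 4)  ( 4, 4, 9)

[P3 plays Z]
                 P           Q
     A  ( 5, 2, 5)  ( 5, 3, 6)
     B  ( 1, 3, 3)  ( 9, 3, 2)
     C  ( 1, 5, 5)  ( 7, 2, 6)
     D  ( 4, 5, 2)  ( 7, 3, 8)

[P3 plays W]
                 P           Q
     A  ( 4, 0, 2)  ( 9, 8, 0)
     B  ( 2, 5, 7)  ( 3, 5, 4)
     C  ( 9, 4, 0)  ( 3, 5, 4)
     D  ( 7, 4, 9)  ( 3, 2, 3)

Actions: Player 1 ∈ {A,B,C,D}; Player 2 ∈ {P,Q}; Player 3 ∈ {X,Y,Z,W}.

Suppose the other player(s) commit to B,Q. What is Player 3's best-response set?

u_3(X vs B,Q) = 1
u_3(Y vs B,Q) = 4
u_3(Z vs B,Q) = 2
u_3(W vs B,Q) = 4
max payoff 4 at {Y,W}

BR_3 = {Y,W}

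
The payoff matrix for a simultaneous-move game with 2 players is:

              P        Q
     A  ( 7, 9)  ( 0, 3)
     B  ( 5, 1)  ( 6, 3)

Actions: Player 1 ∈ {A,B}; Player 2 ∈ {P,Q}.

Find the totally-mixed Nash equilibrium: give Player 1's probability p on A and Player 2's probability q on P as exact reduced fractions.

p=1/4, q=3/4

P1 indiff ⇒ q·7+(1-q)·0 = q·5+(1-q)·6 ⇒ q(2) = (1-q)(6) ⇒ q = 3/4
P2 indiff ⇒ p·9+(1-p)·1 = p·3+(1-p)·3 ⇒ p(6) = (1-p)(2) ⇒ p = 1/4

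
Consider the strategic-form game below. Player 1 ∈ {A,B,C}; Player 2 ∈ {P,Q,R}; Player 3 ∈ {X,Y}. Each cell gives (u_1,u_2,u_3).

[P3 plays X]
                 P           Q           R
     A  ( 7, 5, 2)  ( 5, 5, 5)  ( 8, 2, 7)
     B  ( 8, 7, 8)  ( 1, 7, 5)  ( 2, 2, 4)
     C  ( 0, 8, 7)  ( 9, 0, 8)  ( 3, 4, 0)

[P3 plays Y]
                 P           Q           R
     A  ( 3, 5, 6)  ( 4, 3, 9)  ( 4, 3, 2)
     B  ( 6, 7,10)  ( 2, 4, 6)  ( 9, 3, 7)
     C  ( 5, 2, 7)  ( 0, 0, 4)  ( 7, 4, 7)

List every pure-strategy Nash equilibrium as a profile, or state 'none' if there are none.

(A,P,X): not NE [P1→B gives 8>7; P3→Y gives 6>2]
(A,P,Y): not NE [P1→B gives 6>3]
(A,Q,X): not NE [P1→C gives 9>5; P3→Y gives 9>5]
(A,Q,Y): not NE [P2→P gives 5>3]
(A,R,X): not NE [P2→Q gives 5>2]
(A,R,Y): not NE [P1→B gives 9>4; P2→P gives 5>3; P3→X gives 7>2]
(B,P,X): not NE [P3→Y gives 10>8]
(B,P,Y): NE
(B,Q,X): not NE [P1→C gives 9>1; P3→Y gives 6>5]
(B,Q,Y): not NE [P1→A gives 4>2; P2→P gives 7>4]
(B,R,X): not NE [P1→A gives 8>2; P2→Q gives 7>2; P3→Y gives 7>4]
(B,R,Y): not NE [P2→P gives 7>3]
(C,P,X): not NE [P1→B gives 8>0]
(C,P,Y): not NE [P1→B gives 6>5; P2→R gives 4>2]
(C,Q,X): not NE [P2→P gives 8>0]
(C,Q,Y): not NE [P1→A gives 4>0; P2→R gives 4>0; P3→X gives 8>4]
(C,R,X): not NE [P1→A gives 8>3; P2→P gives 8>4; P3→Y gives 7>0]
(C,R,Y): not NE [P1→B gives 9>7]

NE set: (B,P,Y)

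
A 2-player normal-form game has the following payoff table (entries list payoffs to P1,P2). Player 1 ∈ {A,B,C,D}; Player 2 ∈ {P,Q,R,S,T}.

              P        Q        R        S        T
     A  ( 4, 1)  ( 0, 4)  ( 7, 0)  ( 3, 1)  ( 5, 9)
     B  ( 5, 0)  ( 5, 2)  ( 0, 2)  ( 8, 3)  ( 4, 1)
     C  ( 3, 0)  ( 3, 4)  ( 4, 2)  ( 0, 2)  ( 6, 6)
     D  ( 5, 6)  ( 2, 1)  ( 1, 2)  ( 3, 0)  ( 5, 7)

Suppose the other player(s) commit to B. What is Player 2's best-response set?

u_2(P vs B) = 0
u_2(Q vs B) = 2
u_2(R vs B) = 2
u_2(S vs B) = 3
u_2(T vs B) = 1
max payoff 3 at {S}

P2 best: {S}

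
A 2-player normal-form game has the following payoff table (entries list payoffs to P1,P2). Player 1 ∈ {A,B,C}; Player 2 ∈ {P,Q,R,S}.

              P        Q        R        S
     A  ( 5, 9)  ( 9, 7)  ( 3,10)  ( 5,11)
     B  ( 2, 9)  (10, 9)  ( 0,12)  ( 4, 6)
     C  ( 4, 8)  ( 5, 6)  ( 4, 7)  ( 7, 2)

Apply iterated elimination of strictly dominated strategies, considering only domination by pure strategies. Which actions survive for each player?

IESDS → P1:{A,C} P2:{P,R,S}

P2 drop Q (R beats it: A:10>7 B:12>9 C:7>6)
P1 drop B (A beats it: P:5>2 R:3>0 S:5>4)
P1→{A,C} P2→{P,R,S}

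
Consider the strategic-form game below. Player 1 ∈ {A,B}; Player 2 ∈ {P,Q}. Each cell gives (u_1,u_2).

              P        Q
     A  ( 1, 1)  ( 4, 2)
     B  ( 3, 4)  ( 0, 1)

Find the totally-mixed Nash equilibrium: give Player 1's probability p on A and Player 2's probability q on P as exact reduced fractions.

(p,q) = (3/4, 2/3)

P1 indiff ⇒ q·1+(1-q)·4 = q·3+(1-q)·0 ⇒ q(-2) = (1-q)(-4) ⇒ q = 2/3
P2 indiff ⇒ p·1+(1-p)·4 = p·2+(1-p)·1 ⇒ p(-1) = (1-p)(-3) ⇒ p = 3/4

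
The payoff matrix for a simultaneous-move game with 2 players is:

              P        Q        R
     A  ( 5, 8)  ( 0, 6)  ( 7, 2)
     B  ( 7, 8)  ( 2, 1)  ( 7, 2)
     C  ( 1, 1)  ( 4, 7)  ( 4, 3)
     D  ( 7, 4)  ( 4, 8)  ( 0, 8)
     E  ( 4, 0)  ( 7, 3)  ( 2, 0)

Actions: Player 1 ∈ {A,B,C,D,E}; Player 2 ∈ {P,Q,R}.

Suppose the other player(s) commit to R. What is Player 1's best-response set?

BR_1 = {A,B}

u_1(A vs R) = 7
u_1(B vs R) = 7
u_1(C vs R) = 4
u_1(D vs R) = 0
u_1(E vs R) = 2
max payoff 7 at {A,B}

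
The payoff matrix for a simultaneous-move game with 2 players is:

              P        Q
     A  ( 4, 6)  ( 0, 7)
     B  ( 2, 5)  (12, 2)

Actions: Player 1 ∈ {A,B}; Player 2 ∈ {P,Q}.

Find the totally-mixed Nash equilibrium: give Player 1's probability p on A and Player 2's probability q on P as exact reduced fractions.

(p,q) = (3/4, 6/7)

P1 indiff ⇒ q·4+(1-q)·0 = q·2+(1-q)·12 ⇒ q(2) = (1-q)(12) ⇒ q = 6/7
P2 indiff ⇒ p·6+(1-p)·5 = p·7+(1-p)·2 ⇒ p(-1) = (1-p)(-3) ⇒ p = 3/4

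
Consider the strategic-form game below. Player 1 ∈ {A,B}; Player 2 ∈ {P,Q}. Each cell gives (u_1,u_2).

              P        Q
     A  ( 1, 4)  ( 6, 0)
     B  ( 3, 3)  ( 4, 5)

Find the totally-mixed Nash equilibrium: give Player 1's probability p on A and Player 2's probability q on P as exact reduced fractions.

P1 indiff ⇒ q·1+(1-q)·6 = q·3+(1-q)·4 ⇒ q(-2) = (1-q)(-2) ⇒ q = 1/2
P2 indiff ⇒ p·4+(1-p)·3 = p·0+(1-p)·5 ⇒ p(4) = (1-p)(2) ⇒ p = 1/3

p=1/3, q=1/2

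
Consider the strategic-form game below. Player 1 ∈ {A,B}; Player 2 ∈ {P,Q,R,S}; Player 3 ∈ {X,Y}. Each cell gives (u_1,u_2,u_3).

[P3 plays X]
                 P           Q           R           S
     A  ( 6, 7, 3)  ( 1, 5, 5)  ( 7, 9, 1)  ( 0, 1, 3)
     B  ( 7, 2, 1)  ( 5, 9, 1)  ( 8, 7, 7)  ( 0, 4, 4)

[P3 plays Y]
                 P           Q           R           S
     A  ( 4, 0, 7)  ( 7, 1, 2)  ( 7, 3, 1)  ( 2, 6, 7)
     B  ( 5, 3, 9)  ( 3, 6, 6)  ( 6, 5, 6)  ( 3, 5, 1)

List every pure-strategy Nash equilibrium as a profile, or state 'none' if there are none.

PSNE: ∅

(A,P,X): not NE [P1→B gives 7>6; P2→R gives 9>7; P3→Y gives 7>3]
(A,P,Y): not NE [P1→B gives 5>4; P2→S gives 6>0]
(A,Q,X): not NE [P1→B gives 5>1; P2→R gives 9>5]
(A,Q,Y): not NE [P2→S gives 6>1; P3→X gives 5>2]
(A,R,X): not NE [P1→B gives 8>7]
(A,R,Y): not NE [P2→S gives 6>3]
(A,S,X): not NE [P2→R gives 9>1; P3→Y gives 7>3]
(A,S,Y): not NE [P1→B gives 3>2]
(B,P,X): not NE [P2→Q gives 9>2; P3→Y gives 9>1]
(B,P,Y): not NE [P2→Q gives 6>3]
(B,Q,X): not NE [P3→Y gives 6>1]
(B,Q,Y): not NE [P1→A gives 7>3]
(B,R,X): not NE [P2→Q gives 9>7]
(B,R,Y): not NE [P1→A gives 7>6; P2→Q gives 6>5; P3→X gives 7>6]
(B,S,X): not NE [P2→Q gives 9>4]
(B,S,Y): not NE [P2→Q gives 6>5; P3→X gives 4>1]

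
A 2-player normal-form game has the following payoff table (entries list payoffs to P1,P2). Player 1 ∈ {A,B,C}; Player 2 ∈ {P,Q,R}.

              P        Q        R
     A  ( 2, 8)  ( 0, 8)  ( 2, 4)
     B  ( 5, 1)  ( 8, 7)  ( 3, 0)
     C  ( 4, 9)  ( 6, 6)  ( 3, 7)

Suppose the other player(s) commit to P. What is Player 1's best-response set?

argmax u_1 = {B}

u_1(A vs P) = 2
u_1(B vs P) = 5
u_1(C vs P) = 4
max payoff 5 at {B}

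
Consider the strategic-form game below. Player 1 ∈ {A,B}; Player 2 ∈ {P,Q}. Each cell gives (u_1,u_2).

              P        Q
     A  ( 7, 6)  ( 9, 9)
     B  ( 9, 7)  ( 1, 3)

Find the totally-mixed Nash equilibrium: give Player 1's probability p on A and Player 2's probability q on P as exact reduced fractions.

P1 indiff ⇒ q·7+(1-q)·9 = q·9+(1-q)·1 ⇒ q(-2) = (1-q)(-8) ⇒ q = 4/5
P2 indiff ⇒ p·6+(1-p)·7 = p·9+(1-p)·3 ⇒ p(-3) = (1-p)(-4) ⇒ p = 4/7

P1 mixes 4/7 on A; P2 mixes 4/5 on P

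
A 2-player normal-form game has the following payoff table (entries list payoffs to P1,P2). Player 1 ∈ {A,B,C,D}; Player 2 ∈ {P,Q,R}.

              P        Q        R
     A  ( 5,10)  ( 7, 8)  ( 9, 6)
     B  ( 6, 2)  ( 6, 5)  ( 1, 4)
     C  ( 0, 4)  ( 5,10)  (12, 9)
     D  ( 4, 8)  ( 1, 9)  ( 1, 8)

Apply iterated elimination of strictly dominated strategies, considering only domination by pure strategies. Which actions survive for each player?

Remaining: P1:{A,B} P2:{P,Q}

P1 drop D (A beats it: P:5>4 Q:7>1 R:9>1)
P2 drop R (Q beats it: A:8>6 B:5>4 C:10>9)
P1 drop C (A beats it: P:5>0 Q:7>5)
P1→{A,B} P2→{P,Q}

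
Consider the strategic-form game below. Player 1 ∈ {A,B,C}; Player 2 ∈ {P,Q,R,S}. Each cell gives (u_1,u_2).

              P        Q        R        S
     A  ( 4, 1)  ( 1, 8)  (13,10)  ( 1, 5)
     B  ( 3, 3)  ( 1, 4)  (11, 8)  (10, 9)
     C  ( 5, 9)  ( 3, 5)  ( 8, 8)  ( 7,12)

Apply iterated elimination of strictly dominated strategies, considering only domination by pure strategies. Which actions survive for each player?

Survivors P1:{A,B} P2:{R,S}

P2 drop P (S beats it: A:5>1 B:9>3 C:12>9)
P2 drop Q (R beats it: A:10>8 B:8>4 C:8>5)
P1 drop C (B beats it: R:11>8 S:10>7)
P1→{A,B} P2→{R,S}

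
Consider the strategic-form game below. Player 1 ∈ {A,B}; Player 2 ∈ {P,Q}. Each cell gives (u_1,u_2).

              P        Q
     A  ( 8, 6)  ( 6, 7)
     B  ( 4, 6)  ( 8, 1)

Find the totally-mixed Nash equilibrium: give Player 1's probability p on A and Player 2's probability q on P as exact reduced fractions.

P1 indiff ⇒ q·8+(1-q)·6 = q·4+(1-q)·8 ⇒ q(4) = (1-q)(2) ⇒ q = 1/3
P2 indiff ⇒ p·6+(1-p)·6 = p·7+(1-p)·1 ⇒ p(-1) = (1-p)(-5) ⇒ p = 5/6

(p,q) = (5/6, 1/3)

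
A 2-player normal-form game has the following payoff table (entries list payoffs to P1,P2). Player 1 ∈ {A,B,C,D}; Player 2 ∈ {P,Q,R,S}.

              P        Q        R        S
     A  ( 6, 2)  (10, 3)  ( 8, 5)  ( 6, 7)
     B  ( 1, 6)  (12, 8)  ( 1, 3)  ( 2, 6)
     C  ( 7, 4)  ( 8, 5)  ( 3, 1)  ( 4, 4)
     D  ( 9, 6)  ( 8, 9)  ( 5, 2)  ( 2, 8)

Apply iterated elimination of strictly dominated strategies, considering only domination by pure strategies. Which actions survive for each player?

IESDS → P1:{A,B} P2:{Q,S}

P2 drop P (Q beats it: A:3>2 B:8>6 C:5>4 D:9>6)
P1 drop C (A beats it: Q:10>8 R:8>3 S:6>4)
P1 drop D (A beats it: Q:10>8 R:8>5 S:6>2)
P2 drop R (S beats it: A:7>5 B:6>3)
P1→{A,B} P2→{Q,S}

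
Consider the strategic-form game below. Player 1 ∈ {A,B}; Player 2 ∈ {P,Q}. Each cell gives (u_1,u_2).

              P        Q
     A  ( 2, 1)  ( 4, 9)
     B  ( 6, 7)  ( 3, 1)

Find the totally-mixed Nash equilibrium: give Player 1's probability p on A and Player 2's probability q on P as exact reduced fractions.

P1 indiff ⇒ q·2+(1-q)·4 = q·6+(1-q)·3 ⇒ q(-4) = (1-q)(-1) ⇒ q = 1/5
P2 indiff ⇒ p·1+(1-p)·7 = p·9+(1-p)·1 ⇒ p(-8) = (1-p)(-6) ⇒ p = 3/7

p=3/7, q=1/5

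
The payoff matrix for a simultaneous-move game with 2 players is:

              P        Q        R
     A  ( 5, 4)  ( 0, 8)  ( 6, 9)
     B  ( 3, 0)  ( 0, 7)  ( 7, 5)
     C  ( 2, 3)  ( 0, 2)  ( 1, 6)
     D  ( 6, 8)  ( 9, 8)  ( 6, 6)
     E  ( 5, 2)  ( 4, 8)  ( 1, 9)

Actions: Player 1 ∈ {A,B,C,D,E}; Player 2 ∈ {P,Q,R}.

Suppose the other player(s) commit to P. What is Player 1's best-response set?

BR_1 = {D}

u_1(A vs P) = 5
u_1(B vs P) = 3
u_1(C vs P) = 2
u_1(D vs P) = 6
u_1(E vs P) = 5
max payoff 6 at {D}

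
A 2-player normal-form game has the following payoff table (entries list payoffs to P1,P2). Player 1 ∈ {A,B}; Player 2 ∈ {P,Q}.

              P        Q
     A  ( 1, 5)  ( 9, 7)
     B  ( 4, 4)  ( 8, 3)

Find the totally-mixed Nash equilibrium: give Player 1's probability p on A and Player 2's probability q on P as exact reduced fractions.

P1 mixes 1/3 on A; P2 mixes 1/4 on P

P1 indiff ⇒ q·1+(1-q)·9 = q·4+(1-q)·8 ⇒ q(-3) = (1-q)(-1) ⇒ q = 1/4
P2 indiff ⇒ p·5+(1-p)·4 = p·7+(1-p)·3 ⇒ p(-2) = (1-p)(-1) ⇒ p = 1/3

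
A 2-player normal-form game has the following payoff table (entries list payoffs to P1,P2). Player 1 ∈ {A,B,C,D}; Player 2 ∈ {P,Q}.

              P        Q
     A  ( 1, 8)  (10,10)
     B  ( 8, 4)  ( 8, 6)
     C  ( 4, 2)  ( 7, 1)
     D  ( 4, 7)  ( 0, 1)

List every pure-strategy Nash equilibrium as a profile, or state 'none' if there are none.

Nash profiles: (A,Q)

(A,P): not NE [P1→B gives 8>1; P2→Q gives 10>8]
(A,Q): NE
(B,P): not NE [P2→Q gives 6>4]
(B,Q): not NE [P1→A gives 10>8]
(C,P): not NE [P1→B gives 8>4]
(C,Q): not NE [P1→A gives 10>7; P2→P gives 2>1]
(D,P): not NE [P1→B gives 8>4]
(D,Q): not NE [P1→A gives 10>0; P2→P gives 7>1]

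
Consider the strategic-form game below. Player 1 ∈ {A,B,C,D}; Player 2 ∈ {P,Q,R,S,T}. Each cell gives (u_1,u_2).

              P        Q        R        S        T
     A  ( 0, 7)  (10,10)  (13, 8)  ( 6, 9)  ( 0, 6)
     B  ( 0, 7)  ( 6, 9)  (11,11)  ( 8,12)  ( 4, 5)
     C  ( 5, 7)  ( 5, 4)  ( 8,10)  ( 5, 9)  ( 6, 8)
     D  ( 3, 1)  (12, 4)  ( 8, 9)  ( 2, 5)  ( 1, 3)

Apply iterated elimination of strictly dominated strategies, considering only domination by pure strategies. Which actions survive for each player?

P2 drop P (R beats it: A:8>7 B:11>7 C:10>7 D:9>1)
P2 drop T (R beats it: A:8>6 B:11>5 C:10>8 D:9>3)
P1 drop C (A beats it: Q:10>5 R:13>8 S:6>5)
P1→{A,B,D} P2→{Q,R,S}

Remaining: P1:{A,B,D} P2:{Q,R,S}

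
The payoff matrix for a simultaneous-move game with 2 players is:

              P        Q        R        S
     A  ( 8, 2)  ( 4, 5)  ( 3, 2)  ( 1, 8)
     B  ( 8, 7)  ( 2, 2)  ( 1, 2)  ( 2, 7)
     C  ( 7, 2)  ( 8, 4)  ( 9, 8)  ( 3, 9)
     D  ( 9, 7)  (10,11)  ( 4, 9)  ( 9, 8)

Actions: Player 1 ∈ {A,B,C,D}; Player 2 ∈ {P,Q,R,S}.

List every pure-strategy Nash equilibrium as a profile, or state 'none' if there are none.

PSNE = {(D,Q)}

(A,P): not NE [P1→D gives 9>8; P2→S gives 8>2]
(A,Q): not NE [P1→D gives 10>4; P2→S gives 8>5]
(A,R): not NE [P1→C gives 9>3; P2→S gives 8>2]
(A,S): not NE [P1→D gives 9>1]
(B,P): not NE [P1→D gives 9>8]
(B,Q): not NE [P1→D gives 10>2; P2→S gives 7>2]
(B,R): not NE [P1→C gives 9>1; P2→S gives 7>2]
(B,S): not NE [P1→D gives 9>2]
(C,P): not NE [P1→D gives 9>7; P2→S gives 9>2]
(C,Q): not NE [P1→D gives 10>8; P2→S gives 9>4]
(C,R): not NE [P2→S gives 9>8]
(C,S): not NE [P1→D gives 9>3]
(D,P): not NE [P2→Q gives 11>7]
(D,Q): NE
(D,R): not NE [P1→C gives 9>4; P2→Q gives 11>9]
(D,S): not NE [P2→Q gives 11>8]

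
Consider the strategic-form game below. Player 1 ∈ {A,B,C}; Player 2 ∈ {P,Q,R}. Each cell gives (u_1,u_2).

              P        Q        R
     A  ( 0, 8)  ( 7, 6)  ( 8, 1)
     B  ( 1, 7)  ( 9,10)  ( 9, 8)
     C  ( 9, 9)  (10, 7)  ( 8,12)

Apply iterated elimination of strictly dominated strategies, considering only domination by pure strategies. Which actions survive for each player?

IESDS → P1:{B,C} P2:{Q,R}

P1 drop A (B beats it: P:1>0 Q:9>7 R:9>8)
P2 drop P (R beats it: B:8>7 C:12>9)
P1→{B,C} P2→{Q,R}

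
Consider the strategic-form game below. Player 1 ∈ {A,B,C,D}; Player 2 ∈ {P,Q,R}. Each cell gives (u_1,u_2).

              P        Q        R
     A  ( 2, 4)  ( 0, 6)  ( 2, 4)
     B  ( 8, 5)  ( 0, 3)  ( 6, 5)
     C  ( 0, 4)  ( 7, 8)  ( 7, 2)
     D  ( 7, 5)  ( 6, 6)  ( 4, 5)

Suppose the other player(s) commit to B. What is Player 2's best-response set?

BR_2 = {P,R}

u_2(P vs B) = 5
u_2(Q vs B) = 3
u_2(R vs B) = 5
max payoff 5 at {P,R}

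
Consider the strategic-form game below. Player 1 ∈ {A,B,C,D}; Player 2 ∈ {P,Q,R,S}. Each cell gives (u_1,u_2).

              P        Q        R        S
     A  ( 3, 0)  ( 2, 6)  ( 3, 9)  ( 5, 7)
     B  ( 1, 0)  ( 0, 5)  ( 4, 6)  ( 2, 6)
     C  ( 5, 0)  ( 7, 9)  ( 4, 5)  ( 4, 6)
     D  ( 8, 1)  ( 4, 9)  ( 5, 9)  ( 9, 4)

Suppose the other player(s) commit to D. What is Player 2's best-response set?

u_2(P vs D) = 1
u_2(Q vs D) = 9
u_2(R vs D) = 9
u_2(S vs D) = 4
max payoff 9 at {Q,R}

argmax u_2 = {Q,R}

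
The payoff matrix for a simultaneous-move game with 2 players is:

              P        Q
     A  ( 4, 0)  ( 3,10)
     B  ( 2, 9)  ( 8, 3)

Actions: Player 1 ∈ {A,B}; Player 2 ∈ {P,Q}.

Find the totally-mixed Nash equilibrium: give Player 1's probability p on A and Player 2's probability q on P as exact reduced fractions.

p=3/8, q=5/7

P1 indiff ⇒ q·4+(1-q)·3 = q·2+(1-q)·8 ⇒ q(2) = (1-q)(5) ⇒ q = 5/7
P2 indiff ⇒ p·0+(1-p)·9 = p·10+(1-p)·3 ⇒ p(-10) = (1-p)(-6) ⇒ p = 3/8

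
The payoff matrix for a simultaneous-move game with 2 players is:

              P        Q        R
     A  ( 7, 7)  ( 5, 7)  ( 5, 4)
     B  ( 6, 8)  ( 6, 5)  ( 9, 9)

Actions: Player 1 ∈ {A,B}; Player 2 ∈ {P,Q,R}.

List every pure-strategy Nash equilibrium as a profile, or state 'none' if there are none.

PSNE = {(A,P), (B,R)}

(A,P): NE
(A,Q): not NE [P1→B gives 6>5]
(A,R): not NE [P1→B gives 9>5; P2→Q gives 7>4]
(B,P): not NE [P1→A gives 7>6; P2→R gives 9>8]
(B,Q): not NE [P2→R gives 9>5]
(B,R): NE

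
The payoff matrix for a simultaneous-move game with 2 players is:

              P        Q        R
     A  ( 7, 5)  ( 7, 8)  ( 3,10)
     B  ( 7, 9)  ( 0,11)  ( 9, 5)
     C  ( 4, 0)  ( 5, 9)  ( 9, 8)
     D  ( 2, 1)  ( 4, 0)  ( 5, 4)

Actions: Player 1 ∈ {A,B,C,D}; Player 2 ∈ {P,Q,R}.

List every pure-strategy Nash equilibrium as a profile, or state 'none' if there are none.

No pure NE.

(A,P): not NE [P2→R gives 10>5]
(A,Q): not NE [P2→R gives 10>8]
(A,R): not NE [P1→C gives 9>3]
(B,P): not NE [P2→Q gives 11>9]
(B,Q): not NE [P1→A gives 7>0]
(B,R): not NE [P2→Q gives 11>5]
(C,P): not NE [P1→B gives 7>4; P2→Q gives 9>0]
(C,Q): not NE [P1→A gives 7>5]
(C,R): not NE [P2→Q gives 9>8]
(D,P): not NE [P1→B gives 7>2; P2→R gives 4>1]
(D,Q): not NE [P1→A gives 7>4; P2→R gives 4>0]
(D,R): not NE [P1→C gives 9>5]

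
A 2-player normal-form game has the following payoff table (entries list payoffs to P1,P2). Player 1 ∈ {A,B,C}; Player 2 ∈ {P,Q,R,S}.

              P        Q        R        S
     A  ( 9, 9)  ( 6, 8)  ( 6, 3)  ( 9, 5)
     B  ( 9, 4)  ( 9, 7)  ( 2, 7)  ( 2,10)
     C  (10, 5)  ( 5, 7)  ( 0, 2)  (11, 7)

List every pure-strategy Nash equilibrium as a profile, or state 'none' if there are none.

(A,P): not NE [P1→C gives 10>9]
(A,Q): not NE [P1→B gives 9>6; P2→P gives 9>8]
(A,R): not NE [P2→P gives 9>3]
(A,S): not NE [P1→C gives 11>9; P2→P gives 9>5]
(B,P): not NE [P1→C gives 10>9; P2→S gives 10>4]
(B,Q): not NE [P2→S gives 10>7]
(B,R): not NE [P1→A gives 6>2; P2→S gives 10>7]
(B,S): not NE [P1→C gives 11>2]
(C,P): not NE [P2→S gives 7>5]
(C,Q): not NE [P1→B gives 9>5]
(C,R): not NE [P1→A gives 6>0; P2→S gives 7>2]
(C,S): NE

NE set: (C,S)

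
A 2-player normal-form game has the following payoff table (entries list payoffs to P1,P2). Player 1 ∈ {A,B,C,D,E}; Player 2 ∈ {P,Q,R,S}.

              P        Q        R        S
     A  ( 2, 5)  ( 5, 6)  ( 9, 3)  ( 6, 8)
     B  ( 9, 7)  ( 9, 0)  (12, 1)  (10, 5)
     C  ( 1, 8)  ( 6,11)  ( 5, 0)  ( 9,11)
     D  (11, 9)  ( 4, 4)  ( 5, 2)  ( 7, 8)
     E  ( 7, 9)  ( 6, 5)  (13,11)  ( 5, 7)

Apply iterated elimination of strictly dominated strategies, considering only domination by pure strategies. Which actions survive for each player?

P1 drop A (B beats it: P:9>2 Q:9>5 R:12>9 S:10>6)
P1 drop C (B beats it: P:9>1 Q:9>6 R:12>5 S:10>9)
P2 drop Q (P beats it: B:7>0 D:9>4 E:9>5)
P2 drop S (P beats it: B:7>5 D:9>8 E:9>7)
P1→{B,D,E} P2→{P,R}

IESDS → P1:{B,D,E} P2:{P,R}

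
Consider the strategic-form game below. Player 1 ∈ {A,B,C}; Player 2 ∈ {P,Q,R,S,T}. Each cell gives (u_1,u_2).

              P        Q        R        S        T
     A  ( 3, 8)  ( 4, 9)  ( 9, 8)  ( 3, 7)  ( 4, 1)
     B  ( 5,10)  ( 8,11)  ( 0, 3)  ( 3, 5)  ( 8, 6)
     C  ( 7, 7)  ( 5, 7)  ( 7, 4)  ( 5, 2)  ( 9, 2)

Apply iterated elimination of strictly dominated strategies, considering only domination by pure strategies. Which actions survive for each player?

P2 drop R (Q beats it: A:9>8 B:11>3 C:7>4)
P1 drop A (C beats it: P:7>3 Q:5>4 S:5>3 T:9>4)
P2 drop S (P beats it: B:10>5 C:7>2)
P2 drop T (P beats it: B:10>6 C:7>2)
P1→{B,C} P2→{P,Q}

Remaining: P1:{B,C} P2:{P,Q}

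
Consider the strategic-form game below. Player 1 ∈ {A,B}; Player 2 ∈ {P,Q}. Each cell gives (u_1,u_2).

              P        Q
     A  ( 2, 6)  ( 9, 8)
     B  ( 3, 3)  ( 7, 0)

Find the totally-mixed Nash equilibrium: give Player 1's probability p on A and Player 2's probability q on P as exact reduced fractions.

P1 mixes 3/5 on A; P2 mixes 2/3 on P

P1 indiff ⇒ q·2+(1-q)·9 = q·3+(1-q)·7 ⇒ q(-1) = (1-q)(-2) ⇒ q = 2/3
P2 indiff ⇒ p·6+(1-p)·3 = p·8+(1-p)·0 ⇒ p(-2) = (1-p)(-3) ⇒ p = 3/5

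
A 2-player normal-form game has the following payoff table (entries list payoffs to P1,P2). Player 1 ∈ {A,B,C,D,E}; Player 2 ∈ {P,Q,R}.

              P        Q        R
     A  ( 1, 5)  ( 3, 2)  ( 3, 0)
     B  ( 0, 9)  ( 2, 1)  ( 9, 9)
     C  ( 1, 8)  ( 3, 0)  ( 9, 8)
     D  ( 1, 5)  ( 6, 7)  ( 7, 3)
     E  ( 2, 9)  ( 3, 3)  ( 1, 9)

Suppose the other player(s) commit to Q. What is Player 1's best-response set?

argmax u_1 = {D}

u_1(A vs Q) = 3
u_1(B vs Q) = 2
u_1(C vs Q) = 3
u_1(D vs Q) = 6
u_1(E vs Q) = 3
max payoff 6 at {D}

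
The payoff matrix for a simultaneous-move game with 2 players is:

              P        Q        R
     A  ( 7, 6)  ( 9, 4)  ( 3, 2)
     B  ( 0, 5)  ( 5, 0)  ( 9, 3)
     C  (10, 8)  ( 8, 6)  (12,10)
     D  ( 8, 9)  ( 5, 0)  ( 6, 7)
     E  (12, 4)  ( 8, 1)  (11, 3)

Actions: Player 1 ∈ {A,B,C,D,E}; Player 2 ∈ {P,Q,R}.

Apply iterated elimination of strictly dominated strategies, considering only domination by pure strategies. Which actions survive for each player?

IESDS → P1:{C,E} P2:{P,R}

P1 drop B (C beats it: P:10>0 Q:8>5 R:12>9)
P1 drop D (C beats it: P:10>8 Q:8>5 R:12>6)
P2 drop Q (P beats it: A:6>4 C:8>6 E:4>1)
P1 drop A (C beats it: P:10>7 R:12>3)
P1→{C,E} P2→{P,R}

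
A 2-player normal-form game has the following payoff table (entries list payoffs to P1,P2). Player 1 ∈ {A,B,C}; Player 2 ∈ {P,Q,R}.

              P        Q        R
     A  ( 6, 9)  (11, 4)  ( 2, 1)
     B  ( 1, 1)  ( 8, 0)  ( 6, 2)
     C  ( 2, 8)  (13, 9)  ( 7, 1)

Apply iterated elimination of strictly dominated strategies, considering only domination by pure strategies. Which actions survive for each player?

P1 drop B (C beats it: P:2>1 Q:13>8 R:7>6)
P2 drop R (P beats it: A:9>1 C:8>1)
P1→{A,C} P2→{P,Q}

Remaining: P1:{A,C} P2:{P,Q}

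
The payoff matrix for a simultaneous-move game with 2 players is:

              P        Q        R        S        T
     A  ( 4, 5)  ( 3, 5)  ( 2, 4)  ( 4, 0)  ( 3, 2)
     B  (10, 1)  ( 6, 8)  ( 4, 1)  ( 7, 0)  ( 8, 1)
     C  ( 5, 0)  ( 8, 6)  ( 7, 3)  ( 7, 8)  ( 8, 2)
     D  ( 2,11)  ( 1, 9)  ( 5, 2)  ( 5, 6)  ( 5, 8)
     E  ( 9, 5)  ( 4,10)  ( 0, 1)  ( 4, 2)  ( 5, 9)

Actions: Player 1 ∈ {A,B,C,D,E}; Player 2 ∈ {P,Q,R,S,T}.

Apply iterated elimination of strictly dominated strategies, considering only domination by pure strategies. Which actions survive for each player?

Survivors P1:{B,C} P2:{Q,S}

P1 drop A (B beats it: P:10>4 Q:6>3 R:4>2 S:7>4 T:8>3)
P1 drop D (C beats it: P:5>2 Q:8>1 R:7>5 S:7>5 T:8>5)
P1 drop E (B beats it: P:10>9 Q:6>4 R:4>0 S:7>4 T:8>5)
P2 drop P (Q beats it: B:8>1 C:6>0)
P2 drop R (Q beats it: B:8>1 C:6>3)
P2 drop T (Q beats it: B:8>1 C:6>2)
P1→{B,C} P2→{Q,S}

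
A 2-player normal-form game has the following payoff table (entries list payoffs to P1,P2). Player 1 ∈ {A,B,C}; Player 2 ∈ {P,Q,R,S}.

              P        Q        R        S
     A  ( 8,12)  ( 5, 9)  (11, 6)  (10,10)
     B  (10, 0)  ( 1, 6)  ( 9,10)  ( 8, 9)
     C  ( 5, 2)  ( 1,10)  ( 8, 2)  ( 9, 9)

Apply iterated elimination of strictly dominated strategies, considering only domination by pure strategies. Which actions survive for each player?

Survivors P1:{A,B} P2:{P,R,S}

P1 drop C (A beats it: P:8>5 Q:5>1 R:11>8 S:10>9)
P2 drop Q (S beats it: A:10>9 B:9>6)
P1→{A,B} P2→{P,R,S}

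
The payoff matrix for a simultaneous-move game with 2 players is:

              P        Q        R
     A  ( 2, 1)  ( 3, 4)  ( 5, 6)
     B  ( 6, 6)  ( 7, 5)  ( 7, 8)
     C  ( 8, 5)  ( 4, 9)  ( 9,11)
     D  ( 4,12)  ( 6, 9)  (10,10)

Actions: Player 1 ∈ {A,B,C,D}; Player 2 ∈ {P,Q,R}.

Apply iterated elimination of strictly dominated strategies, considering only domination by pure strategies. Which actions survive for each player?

P1 drop A (B beats it: P:6>2 Q:7>3 R:7>5)
P2 drop Q (R beats it: B:8>5 C:11>9 D:10>9)
P1 drop B (C beats it: P:8>6 R:9>7)
P1→{C,D} P2→{P,R}

Remaining: P1:{C,D} P2:{P,R}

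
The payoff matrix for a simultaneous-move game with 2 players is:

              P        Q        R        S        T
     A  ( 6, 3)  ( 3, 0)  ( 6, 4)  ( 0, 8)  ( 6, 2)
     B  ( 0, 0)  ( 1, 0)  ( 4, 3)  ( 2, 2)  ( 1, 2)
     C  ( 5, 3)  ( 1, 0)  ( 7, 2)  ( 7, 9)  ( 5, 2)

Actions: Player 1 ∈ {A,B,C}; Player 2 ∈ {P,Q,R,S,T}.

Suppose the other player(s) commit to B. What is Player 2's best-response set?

u_2(P vs B) = 0
u_2(Q vs B) = 0
u_2(R vs B) = 3
u_2(S vs B) = 2
u_2(T vs B) = 2
max payoff 3 at {R}

P2 best: {R}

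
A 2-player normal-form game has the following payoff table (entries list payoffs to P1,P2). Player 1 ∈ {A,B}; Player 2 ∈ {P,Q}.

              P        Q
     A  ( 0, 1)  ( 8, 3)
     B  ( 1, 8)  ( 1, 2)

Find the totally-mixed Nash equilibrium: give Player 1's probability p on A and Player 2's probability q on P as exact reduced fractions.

P1 indiff ⇒ q·0+(1-q)·8 = q·1+(1-q)·1 ⇒ q(-1) = (1-q)(-7) ⇒ q = 7/8
P2 indiff ⇒ p·1+(1-p)·8 = p·3+(1-p)·2 ⇒ p(-2) = (1-p)(-6) ⇒ p = 3/4

P1 mixes 3/4 on A; P2 mixes 7/8 on P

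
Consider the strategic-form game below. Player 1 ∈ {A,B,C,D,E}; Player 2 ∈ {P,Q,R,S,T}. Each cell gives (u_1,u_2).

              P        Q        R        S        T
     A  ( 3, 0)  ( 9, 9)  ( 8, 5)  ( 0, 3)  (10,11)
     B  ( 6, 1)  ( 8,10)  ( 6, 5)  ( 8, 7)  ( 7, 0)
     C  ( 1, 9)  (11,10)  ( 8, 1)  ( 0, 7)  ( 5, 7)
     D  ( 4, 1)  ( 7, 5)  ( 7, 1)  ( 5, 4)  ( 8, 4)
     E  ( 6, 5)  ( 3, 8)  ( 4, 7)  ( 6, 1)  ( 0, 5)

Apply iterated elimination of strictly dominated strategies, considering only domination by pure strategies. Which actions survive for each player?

P2 drop P (Q beats it: A:9>0 B:10>1 C:10>9 D:5>1 E:8>5)
P1 drop E (B beats it: Q:8>3 R:6>4 S:8>6 T:7>0)
P2 drop R (Q beats it: A:9>5 B:10>5 C:10>1 D:5>1)
P2 drop S (Q beats it: A:9>3 B:10>7 C:10>7 D:5>4)
P1 drop B (A beats it: Q:9>8 T:10>7)
P1 drop D (A beats it: Q:9>7 T:10>8)
P1→{A,C} P2→{Q,T}

Survivors P1:{A,C} P2:{Q,T}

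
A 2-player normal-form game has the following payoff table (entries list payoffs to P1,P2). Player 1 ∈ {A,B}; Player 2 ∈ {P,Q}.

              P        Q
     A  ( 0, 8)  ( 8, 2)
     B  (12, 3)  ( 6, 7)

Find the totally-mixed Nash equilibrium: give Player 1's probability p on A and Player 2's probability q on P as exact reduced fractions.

P1 indiff ⇒ q·0+(1-q)·8 = q·12+(1-q)·6 ⇒ q(-12) = (1-q)(-2) ⇒ q = 1/7
P2 indiff ⇒ p·8+(1-p)·3 = p·2+(1-p)·7 ⇒ p(6) = (1-p)(4) ⇒ p = 2/5

p=2/5, q=1/7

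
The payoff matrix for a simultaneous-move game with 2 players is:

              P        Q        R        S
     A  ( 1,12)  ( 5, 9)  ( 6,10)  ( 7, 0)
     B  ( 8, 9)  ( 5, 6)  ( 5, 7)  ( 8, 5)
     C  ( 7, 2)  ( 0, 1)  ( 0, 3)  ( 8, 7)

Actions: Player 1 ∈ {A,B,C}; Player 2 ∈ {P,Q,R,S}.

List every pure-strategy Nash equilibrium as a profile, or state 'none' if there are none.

(A,P): not NE [P1→B gives 8>1]
(A,Q): not NE [P2→P gives 12>9]
(A,R): not NE [P2→P gives 12>10]
(A,S): not NE [P1→C gives 8>7; P2→P gives 12>0]
(B,P): NE
(B,Q): not NE [P2→P gives 9>6]
(B,R): not NE [P1→A gives 6>5; P2→P gives 9>7]
(B,S): not NE [P2→P gives 9>5]
(C,P): not NE [P1→B gives 8>7; P2→S gives 7>2]
(C,Q): not NE [P1→B gives 5>0; P2→S gives 7>1]
(C,R): not NE [P1→A gives 6>0; P2→S gives 7>3]
(C,S): NE

PSNE = {(B,P), (C,S)}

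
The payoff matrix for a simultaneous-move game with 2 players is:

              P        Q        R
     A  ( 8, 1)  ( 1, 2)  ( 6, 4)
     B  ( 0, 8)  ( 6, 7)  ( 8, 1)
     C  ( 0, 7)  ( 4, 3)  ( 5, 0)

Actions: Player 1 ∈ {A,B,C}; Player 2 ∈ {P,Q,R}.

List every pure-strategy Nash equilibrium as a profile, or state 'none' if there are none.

(A,P): not NE [P2→R gives 4>1]
(A,Q): not NE [P1→B gives 6>1; P2→R gives 4>2]
(A,R): not NE [P1→B gives 8>6]
(B,P): not NE [P1→A gives 8>0]
(B,Q): not NE [P2→P gives 8>7]
(B,R): not NE [P2→P gives 8>1]
(C,P): not NE [P1→A gives 8>0]
(C,Q): not NE [P1→B gives 6>4; P2→P gives 7>3]
(C,R): not NE [P1→B gives 8>5; P2→P gives 7>0]

No pure NE.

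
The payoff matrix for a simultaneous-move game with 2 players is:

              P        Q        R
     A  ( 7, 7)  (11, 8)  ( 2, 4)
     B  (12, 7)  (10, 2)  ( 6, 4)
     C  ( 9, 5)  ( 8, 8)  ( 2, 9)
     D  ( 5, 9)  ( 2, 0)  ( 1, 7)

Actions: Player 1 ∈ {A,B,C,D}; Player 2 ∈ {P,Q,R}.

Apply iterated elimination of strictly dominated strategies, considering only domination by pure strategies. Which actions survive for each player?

Remaining: P1:{A,B} P2:{P,Q}

P1 drop C (B beats it: P:12>9 Q:10>8 R:6>2)
P1 drop D (A beats it: P:7>5 Q:11>2 R:2>1)
P2 drop R (P beats it: A:7>4 B:7>4)
P1→{A,B} P2→{P,Q}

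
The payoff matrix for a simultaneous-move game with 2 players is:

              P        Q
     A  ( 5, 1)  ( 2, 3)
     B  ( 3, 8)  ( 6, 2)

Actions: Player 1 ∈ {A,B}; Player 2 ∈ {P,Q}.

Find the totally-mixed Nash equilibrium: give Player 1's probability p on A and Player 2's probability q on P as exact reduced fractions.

P1 mixes 3/4 on A; P2 mixes 2/3 on P

P1 indiff ⇒ q·5+(1-q)·2 = q·3+(1-q)·6 ⇒ q(2) = (1-q)(4) ⇒ q = 2/3
P2 indiff ⇒ p·1+(1-p)·8 = p·3+(1-p)·2 ⇒ p(-2) = (1-p)(-6) ⇒ p = 3/4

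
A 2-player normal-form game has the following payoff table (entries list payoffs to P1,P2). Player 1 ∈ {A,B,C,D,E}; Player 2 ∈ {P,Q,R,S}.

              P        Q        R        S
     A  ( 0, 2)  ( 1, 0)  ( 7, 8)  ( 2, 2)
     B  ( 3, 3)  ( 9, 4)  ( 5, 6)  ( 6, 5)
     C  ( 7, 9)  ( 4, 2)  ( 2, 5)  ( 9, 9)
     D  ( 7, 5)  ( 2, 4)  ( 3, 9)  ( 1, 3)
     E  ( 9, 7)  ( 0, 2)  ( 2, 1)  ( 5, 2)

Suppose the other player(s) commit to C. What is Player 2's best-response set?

P2 best: {P,S}

u_2(P vs C) = 9
u_2(Q vs C) = 2
u_2(R vs C) = 5
u_2(S vs C) = 9
max payoff 9 at {P,S}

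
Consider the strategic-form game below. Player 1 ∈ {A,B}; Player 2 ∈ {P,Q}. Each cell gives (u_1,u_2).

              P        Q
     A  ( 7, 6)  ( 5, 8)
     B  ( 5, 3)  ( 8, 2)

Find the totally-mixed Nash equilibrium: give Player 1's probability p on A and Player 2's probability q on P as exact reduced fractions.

P1 indiff ⇒ q·7+(1-q)·5 = q·5+(1-q)·8 ⇒ q(2) = (1-q)(3) ⇒ q = 3/5
P2 indiff ⇒ p·6+(1-p)·3 = p·8+(1-p)·2 ⇒ p(-2) = (1-p)(-1) ⇒ p = 1/3

P1 mixes 1/3 on A; P2 mixes 3/5 on P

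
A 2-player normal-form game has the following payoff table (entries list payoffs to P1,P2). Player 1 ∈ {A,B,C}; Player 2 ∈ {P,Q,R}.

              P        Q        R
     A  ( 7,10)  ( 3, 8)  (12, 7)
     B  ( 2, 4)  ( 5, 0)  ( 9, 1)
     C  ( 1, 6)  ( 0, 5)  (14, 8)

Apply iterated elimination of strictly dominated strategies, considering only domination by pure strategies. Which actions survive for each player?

IESDS → P1:{A,C} P2:{P,R}

P2 drop Q (P beats it: A:10>8 B:4>0 C:6>5)
P1 drop B (A beats it: P:7>2 R:12>9)
P1→{A,C} P2→{P,R}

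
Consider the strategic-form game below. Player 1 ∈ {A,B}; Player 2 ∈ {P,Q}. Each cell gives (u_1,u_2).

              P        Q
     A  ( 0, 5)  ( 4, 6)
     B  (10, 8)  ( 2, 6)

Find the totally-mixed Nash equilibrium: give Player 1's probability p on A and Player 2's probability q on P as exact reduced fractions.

(p,q) = (2/3, 1/6)

P1 indiff ⇒ q·0+(1-q)·4 = q·10+(1-q)·2 ⇒ q(-10) = (1-q)(-2) ⇒ q = 1/6
P2 indiff ⇒ p·5+(1-p)·8 = p·6+(1-p)·6 ⇒ p(-1) = (1-p)(-2) ⇒ p = 2/3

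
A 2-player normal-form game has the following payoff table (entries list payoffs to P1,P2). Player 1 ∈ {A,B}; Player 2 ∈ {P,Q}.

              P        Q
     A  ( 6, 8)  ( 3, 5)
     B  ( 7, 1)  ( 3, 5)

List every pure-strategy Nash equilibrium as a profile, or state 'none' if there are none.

PSNE = {(B,Q)}

(A,P): not NE [P1→B gives 7>6]
(A,Q): not NE [P2→P gives 8>5]
(B,P): not NE [P2→Q gives 5>1]
(B,Q): NE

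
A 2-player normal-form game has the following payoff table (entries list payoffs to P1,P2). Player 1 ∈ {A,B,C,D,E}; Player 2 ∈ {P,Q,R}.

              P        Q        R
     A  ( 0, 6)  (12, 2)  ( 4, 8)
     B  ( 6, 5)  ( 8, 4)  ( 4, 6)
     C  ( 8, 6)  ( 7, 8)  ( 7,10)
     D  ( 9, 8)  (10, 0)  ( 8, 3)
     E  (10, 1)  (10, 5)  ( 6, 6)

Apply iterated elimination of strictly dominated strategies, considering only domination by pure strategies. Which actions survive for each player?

P1 drop B (D beats it: P:9>6 Q:10>8 R:8>4)
P1 drop C (D beats it: P:9>8 Q:10>7 R:8>7)
P2 drop Q (R beats it: A:8>2 D:3>0 E:6>5)
P1 drop A (D beats it: P:9>0 R:8>4)
P1→{D,E} P2→{P,R}

IESDS → P1:{D,E} P2:{P,R}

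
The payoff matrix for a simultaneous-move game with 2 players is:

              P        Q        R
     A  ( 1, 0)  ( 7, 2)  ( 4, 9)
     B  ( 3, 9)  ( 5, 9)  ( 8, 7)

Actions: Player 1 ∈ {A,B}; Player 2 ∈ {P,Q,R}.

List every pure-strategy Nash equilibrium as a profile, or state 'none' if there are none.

PSNE = {(B,P)}

(A,P): not NE [P1→B gives 3>1; P2→R gives 9>0]
(A,Q): not NE [P2→R gives 9>2]
(A,R): not NE [P1→B gives 8>4]
(B,P): NE
(B,Q): not NE [P1→A gives 7>5]
(B,R): not NE [P2→Q gives 9>7]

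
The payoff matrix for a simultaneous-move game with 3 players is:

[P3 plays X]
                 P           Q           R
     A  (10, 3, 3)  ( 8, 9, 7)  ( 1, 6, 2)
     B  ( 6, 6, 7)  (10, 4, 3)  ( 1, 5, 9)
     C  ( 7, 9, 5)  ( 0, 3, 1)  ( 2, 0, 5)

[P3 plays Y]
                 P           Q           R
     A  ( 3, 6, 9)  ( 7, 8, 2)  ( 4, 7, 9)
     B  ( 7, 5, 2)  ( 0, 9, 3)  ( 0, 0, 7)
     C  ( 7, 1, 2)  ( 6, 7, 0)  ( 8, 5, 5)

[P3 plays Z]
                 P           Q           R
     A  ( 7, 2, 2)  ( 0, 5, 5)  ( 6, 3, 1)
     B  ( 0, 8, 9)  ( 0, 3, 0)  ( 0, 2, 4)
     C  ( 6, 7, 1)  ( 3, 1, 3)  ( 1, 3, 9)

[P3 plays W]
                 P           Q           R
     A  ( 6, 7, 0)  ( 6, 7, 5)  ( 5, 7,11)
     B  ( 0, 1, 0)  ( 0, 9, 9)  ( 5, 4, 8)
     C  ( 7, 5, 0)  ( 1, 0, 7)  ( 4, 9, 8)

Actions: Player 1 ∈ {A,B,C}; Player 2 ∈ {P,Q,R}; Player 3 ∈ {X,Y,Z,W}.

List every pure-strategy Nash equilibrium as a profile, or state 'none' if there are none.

(A,P,X): not NE [P2→Q gives 9>3; P3→Y gives 9>3]
(A,P,Y): not NE [P1→C gives 7>3; P2→Q gives 8>6]
(A,P,Z): not NE [P2→Q gives 5>2; P3→Y gives 9>2]
(A,P,W): not NE [P1→C gives 7>6; P3→Y gives 9>0]
(A,Q,X): not NE [P1→B gives 10>8]
(A,Q,Y): not NE [P3→X gives 7>2]
(A,Q,Z): not NE [P1→C gives 3>0; P3→X gives 7>5]
(A,Q,W): not NE [P3→X gives 7>5]
(A,R,X): not NE [P1→C gives 2>1; P2→Q gives 9>6; P3→W gives 11>2]
(A,R,Y): not NE [P1→C gives 8>4; P2→Q gives 8>7; P3→W gives 11>9]
(A,R,Z): not NE [P2→Q gives 5>3; P3→W gives 11>1]
(A,R,W): NE
(B,P,X): not NE [P1→A gives 10>6; P3→Z gives 9>7]
(B,P,Y): not NE [P2→Q gives 9>5; P3→Z gives 9>2]
(B,P,Z): not NE [P1→A gives 7>0]
(B,P,W): not NE [P1→C gives 7>0; P2→Q gives 9>1; P3→Z gives 9>0]
(B,Q,X): not NE [P2→P gives 6>4; P3→W gives 9>3]
(B,Q,Y): not NE [P1→A gives 7>0; P3→W gives 9>3]
(B,Q,Z): not NE [P1→C gives 3>0; P2→P gives 8>3; P3→W gives 9>0]
(B,Q,W): not NE [P1→A gives 6>0]
(B,R,X): not NE [P1→C gives 2>1; P2→P gives 6>5]
(B,R,Y): not NE [P1→C gives 8>0; P2→Q gives 9>0; P3→X gives 9>7]
(B,R,Z): not NE [P1→A gives 6>0; P2→P gives 8>2; P3→X gives 9>4]
(B,R,W): not NE [P2→Q gives 9>4; P3→X gives 9>8]
(C,P,X): not NE [P1→A gives 10>7]
(C,P,Y): not NE [P2→Q gives 7>1; P3→X gives 5>2]
(C,P,Z): not NE [P1→A gives 7>6; P3→X gives 5>1]
(C,P,W): not NE [P2→R gives 9>5; P3→X gives 5>0]
(C,Q,X): not NE [P1→B gives 10>0; P2→P gives 9>3; P3→W gives 7>1]
(C,Q,Y): not NE [P1→A gives 7>6; P3→W gives 7>0]
(C,Q,Z): not NE [P2→P gives 7>1; P3→W gives 7>3]
(C,Q,W): not NE [P1→A gives 6>1; P2→R gives 9>0]
(C,R,X): not NE [P2→P gives 9>0; P3→Z gives 9>5]
(C,R,Y): not NE [P2→Q gives 7>5; P3→Z gives 9>5]
(C,R,Z): not NE [P1→A gives 6>1; P2→P gives 7>3]
(C,R,W): not NE [P1→B gives 5>4; P3→Z gives 9>8]

Nash profiles: (A,R,W)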